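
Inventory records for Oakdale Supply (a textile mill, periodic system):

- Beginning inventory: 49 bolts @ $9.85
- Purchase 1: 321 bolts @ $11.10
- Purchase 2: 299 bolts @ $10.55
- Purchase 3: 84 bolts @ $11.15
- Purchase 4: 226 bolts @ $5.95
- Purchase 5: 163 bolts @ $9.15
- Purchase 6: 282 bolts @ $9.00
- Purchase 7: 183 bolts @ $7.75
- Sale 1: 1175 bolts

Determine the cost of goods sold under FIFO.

COGS = $11,269.95

Sale 1 (1175) [FIFO — oldest first]: 49 @ $9.85 + 321 @ $11.10 + 299 @ $10.55 + 84 @ $11.15 + 226 @ $5.95 + 163 @ $9.15 + 33 @ $9.00 = $11,269.95
Ending inventory: 249 @ $9.00 + 183 @ $7.75 = $3,659.25
Check: goods available $14,929.20 = COGS $11,269.95 + ending $3,659.25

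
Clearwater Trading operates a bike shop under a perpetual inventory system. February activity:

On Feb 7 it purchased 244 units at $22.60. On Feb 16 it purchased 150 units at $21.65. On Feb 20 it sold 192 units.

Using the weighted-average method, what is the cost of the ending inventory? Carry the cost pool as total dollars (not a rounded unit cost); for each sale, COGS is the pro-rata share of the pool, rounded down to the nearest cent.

After Feb 7: 244 on hand, pool $5,514.40 (≈ $22.6000 each)
After Feb 16: 394 on hand, pool $8,761.90 (≈ $22.2383 each)
Feb 20, sell 192: 192/394 × $8,761.90 → $4,269.75
Ending inventory (cost pool remaining) = $4,492.15
Check: goods available $8,761.90 = COGS $4,269.75 + ending $4,492.15

Ending inventory = $4,492.15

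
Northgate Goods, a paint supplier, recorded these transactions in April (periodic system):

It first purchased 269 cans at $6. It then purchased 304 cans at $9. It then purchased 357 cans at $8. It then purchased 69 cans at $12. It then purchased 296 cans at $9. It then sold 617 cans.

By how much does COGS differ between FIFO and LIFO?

FIFO COGS: 269 @ $6 + 304 @ $9 + 44 @ $8 = $4,702
LIFO COGS: 296 @ $9 + 69 @ $12 + 252 @ $8 = $5,508
Difference = |$4,702 − $5,508| = $806

$806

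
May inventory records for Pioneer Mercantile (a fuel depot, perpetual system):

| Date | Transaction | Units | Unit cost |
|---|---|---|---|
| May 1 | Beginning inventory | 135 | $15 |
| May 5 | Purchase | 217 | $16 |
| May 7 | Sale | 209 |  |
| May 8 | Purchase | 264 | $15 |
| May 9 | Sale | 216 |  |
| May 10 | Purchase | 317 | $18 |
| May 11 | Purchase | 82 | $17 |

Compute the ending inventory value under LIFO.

May 7, 209 sold [LIFO — newest first]: 209 @ $16 = $3,344
May 9, 216 sold [LIFO — newest first]: 216 @ $15 = $3,240
Total COGS = $3,344 + $3,240 = $6,584
Ending inventory: 135 @ $15 + 8 @ $16 + 48 @ $15 + 317 @ $18 + 82 @ $17 = $9,973

Ending inventory = $9,973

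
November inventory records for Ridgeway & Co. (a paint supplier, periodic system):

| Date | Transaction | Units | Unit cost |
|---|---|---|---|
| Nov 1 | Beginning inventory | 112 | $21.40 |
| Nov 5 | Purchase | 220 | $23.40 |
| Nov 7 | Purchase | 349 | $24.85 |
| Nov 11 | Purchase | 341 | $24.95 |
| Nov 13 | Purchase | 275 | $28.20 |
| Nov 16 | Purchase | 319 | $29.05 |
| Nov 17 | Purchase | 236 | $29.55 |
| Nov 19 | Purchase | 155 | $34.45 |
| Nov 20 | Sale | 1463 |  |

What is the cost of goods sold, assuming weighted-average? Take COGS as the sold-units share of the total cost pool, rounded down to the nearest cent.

COGS = $39,407.62

Nov 20, sell 1463: 1463/2007 × $54,060.90 → $39,407.62
Ending inventory (cost pool remaining) = $14,653.28
Check: goods available $54,060.90 = COGS $39,407.62 + ending $14,653.28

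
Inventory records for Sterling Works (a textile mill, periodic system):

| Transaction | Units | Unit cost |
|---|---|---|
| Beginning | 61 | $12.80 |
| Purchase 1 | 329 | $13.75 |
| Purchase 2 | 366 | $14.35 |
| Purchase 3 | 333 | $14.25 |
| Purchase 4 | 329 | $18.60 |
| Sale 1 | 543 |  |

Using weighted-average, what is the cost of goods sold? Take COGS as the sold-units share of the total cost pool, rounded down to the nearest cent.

COGS = $8,202.93

Sale 1, sell 543: 543/1418 × $21,421.30 → $8,202.93
Ending inventory (cost pool remaining) = $13,218.37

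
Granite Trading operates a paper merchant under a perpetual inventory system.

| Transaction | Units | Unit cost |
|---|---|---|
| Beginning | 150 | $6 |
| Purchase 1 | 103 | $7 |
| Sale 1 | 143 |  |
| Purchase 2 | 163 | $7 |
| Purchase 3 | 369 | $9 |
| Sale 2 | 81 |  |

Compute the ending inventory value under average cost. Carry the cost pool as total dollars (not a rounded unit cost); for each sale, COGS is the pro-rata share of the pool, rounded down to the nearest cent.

After Beginning: 150 on hand, pool $900.00 (≈ $6.0000 each)
After Purchase 1: 253 on hand, pool $1,621.00 (≈ $6.4071 each)
Sale 1, sell 143: 143/253 × $1,621.00 → $916.21
After Purchase 2: 273 on hand, pool $1,845.79 (≈ $6.7611 each)
After Purchase 3: 642 on hand, pool $5,166.79 (≈ $8.0480 each)
Sale 2, sell 81: 81/642 × $5,166.79 → $651.88
Total COGS = $916.21 + $651.88 = $1,568.09
Ending inventory (cost pool remaining) = $4,514.91

Ending inventory = $4,514.91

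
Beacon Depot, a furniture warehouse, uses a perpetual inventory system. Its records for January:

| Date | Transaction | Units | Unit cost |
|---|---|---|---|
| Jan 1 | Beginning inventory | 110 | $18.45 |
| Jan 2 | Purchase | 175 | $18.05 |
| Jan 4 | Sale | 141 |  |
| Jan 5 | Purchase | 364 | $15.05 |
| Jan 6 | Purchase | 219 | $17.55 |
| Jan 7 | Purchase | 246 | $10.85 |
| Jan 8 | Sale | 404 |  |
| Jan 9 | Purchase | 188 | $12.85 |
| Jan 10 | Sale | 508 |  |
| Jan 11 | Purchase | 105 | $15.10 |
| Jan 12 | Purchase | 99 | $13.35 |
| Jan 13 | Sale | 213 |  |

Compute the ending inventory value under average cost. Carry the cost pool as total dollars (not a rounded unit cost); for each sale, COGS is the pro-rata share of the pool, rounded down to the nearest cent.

After Jan 1: 110 on hand, pool $2,029.50 (≈ $18.4500 each)
After Jan 2: 285 on hand, pool $5,188.25 (≈ $18.2044 each)
Jan 4, sell 141: 141/285 × $5,188.25 → $2,566.81
After Jan 5: 508 on hand, pool $8,099.64 (≈ $15.9442 each)
After Jan 6: 727 on hand, pool $11,943.09 (≈ $16.4279 each)
After Jan 7: 973 on hand, pool $14,612.19 (≈ $15.0177 each)
Jan 8, sell 404: 404/973 × $14,612.19 → $6,067.13
After Jan 9: 757 on hand, pool $10,960.86 (≈ $14.4793 each)
Jan 10, sell 508: 508/757 × $10,960.86 → $7,355.50
After Jan 11: 354 on hand, pool $5,190.86 (≈ $14.6634 each)
After Jan 12: 453 on hand, pool $6,512.51 (≈ $14.3764 each)
Jan 13, sell 213: 213/453 × $6,512.51 → $3,062.17
Total COGS = $2,566.81 + $6,067.13 + $7,355.50 + $3,062.17 = $19,051.61
Ending inventory (cost pool remaining) = $3,450.34
Check: goods available $22,501.95 = COGS $19,051.61 + ending $3,450.34

Ending inventory = $3,450.34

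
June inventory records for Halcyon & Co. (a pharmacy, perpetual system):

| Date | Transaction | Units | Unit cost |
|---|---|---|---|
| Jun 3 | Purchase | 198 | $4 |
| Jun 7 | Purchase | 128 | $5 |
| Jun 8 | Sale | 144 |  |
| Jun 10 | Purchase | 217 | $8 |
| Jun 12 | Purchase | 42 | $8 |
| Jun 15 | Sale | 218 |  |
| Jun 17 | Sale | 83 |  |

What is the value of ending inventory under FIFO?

Jun 8, 144 sold [FIFO — oldest first]: 144 @ $4 = $576
Jun 15, 218 sold [FIFO — oldest first]: 54 @ $4 + 128 @ $5 + 36 @ $8 = $1,144
Jun 17, 83 sold [FIFO — oldest first]: 83 @ $8 = $664
Total COGS = $576 + $1,144 + $664 = $2,384
Ending inventory: 98 @ $8 + 42 @ $8 = $1,120
Check: goods available $3,504 = COGS $2,384 + ending $1,120

Ending inventory = $1,120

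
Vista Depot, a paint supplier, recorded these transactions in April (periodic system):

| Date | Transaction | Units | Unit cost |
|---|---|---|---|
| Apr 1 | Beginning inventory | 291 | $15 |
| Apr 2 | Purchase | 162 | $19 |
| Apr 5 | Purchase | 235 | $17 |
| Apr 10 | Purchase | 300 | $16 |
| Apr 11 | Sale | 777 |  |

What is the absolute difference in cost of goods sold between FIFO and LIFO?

$211

FIFO COGS: 291 @ $15 + 162 @ $19 + 235 @ $17 + 89 @ $16 = $12,862
LIFO COGS: 300 @ $16 + 235 @ $17 + 162 @ $19 + 80 @ $15 = $13,073
Difference = |$12,862 − $13,073| = $211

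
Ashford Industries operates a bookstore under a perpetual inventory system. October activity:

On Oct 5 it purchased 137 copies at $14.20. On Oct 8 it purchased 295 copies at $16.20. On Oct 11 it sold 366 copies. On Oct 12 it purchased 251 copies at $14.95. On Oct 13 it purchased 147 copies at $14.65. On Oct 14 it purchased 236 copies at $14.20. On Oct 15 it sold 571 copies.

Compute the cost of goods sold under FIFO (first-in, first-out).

Oct 11, 366 sold [FIFO — oldest first]: 137 @ $14.20 + 229 @ $16.20 = $5,655.20
Oct 15, 571 sold [FIFO — oldest first]: 66 @ $16.20 + 251 @ $14.95 + 147 @ $14.65 + 107 @ $14.20 = $8,494.60
Total COGS = $5,655.20 + $8,494.60 = $14,149.80
Ending inventory: 129 @ $14.20 = $1,831.80
Check: goods available $15,981.60 = COGS $14,149.80 + ending $1,831.80

COGS = $14,149.80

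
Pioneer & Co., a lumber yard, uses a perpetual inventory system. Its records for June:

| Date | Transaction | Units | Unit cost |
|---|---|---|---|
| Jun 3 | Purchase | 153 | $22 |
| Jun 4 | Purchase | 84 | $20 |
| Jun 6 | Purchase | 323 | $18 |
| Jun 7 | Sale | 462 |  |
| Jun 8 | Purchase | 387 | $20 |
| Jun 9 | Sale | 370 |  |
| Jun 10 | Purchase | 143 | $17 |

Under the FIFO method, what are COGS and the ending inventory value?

Jun 7, 462 sold [FIFO — oldest first]: 153 @ $22 + 84 @ $20 + 225 @ $18 = $9,096
Jun 9, 370 sold [FIFO — oldest first]: 98 @ $18 + 272 @ $20 = $7,204
Total COGS = $9,096 + $7,204 = $16,300
Ending inventory: 115 @ $20 + 143 @ $17 = $4,731
Check: goods available $21,031 = COGS $16,300 + ending $4,731

COGS = $16,300; ending inventory = $4,731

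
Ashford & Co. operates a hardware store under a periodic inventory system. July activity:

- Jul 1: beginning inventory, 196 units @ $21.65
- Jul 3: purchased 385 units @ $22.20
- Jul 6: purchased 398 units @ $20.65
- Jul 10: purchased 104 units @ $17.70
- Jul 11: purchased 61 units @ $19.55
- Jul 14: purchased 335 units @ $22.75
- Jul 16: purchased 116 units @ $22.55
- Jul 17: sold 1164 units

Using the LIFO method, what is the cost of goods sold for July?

COGS = $24,819.10

Jul 17, 1164 sold [LIFO — newest first]: 116 @ $22.55 + 335 @ $22.75 + 61 @ $19.55 + 104 @ $17.70 + 398 @ $20.65 + 150 @ $22.20 = $24,819.10
Ending inventory: 196 @ $21.65 + 235 @ $22.20 = $9,460.40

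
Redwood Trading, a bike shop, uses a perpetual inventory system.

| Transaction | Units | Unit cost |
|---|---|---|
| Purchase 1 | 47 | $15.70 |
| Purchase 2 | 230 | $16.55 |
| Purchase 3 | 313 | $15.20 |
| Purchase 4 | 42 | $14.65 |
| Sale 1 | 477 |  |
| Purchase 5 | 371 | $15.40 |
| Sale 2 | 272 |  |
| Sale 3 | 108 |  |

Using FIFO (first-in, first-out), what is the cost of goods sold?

Sale 1 (477) [FIFO — oldest first]: 47 @ $15.70 + 230 @ $16.55 + 200 @ $15.20 = $7,584.40
Sale 2 (272) [FIFO — oldest first]: 113 @ $15.20 + 42 @ $14.65 + 117 @ $15.40 = $4,134.70
Sale 3 (108) [FIFO — oldest first]: 108 @ $15.40 = $1,663.20
Total COGS = $7,584.40 + $4,134.70 + $1,663.20 = $13,382.30
Ending inventory: 146 @ $15.40 = $2,248.40

COGS = $13,382.30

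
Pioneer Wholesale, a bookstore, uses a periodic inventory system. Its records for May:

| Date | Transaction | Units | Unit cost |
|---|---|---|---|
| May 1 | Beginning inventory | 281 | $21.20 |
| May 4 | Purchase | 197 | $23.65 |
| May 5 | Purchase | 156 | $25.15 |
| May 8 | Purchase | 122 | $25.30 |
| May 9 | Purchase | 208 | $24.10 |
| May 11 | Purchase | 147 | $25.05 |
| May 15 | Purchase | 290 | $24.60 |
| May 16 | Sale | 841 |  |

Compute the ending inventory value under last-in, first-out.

Ending inventory = $12,678.55

May 16, 841 sold [LIFO — newest first]: 290 @ $24.60 + 147 @ $25.05 + 208 @ $24.10 + 122 @ $25.30 + 74 @ $25.15 = $20,776.85
Ending inventory: 281 @ $21.20 + 197 @ $23.65 + 82 @ $25.15 = $12,678.55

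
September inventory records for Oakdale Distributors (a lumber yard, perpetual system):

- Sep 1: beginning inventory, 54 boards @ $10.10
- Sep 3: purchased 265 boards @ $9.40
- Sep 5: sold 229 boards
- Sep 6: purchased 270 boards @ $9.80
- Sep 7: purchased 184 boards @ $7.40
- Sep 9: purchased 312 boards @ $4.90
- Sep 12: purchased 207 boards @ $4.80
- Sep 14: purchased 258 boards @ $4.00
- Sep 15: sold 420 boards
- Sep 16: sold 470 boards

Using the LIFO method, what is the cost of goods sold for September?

Sep 5, 229 sold [LIFO — newest first]: 229 @ $9.40 = $2,152.60
Sep 15, 420 sold [LIFO — newest first]: 258 @ $4.00 + 162 @ $4.80 = $1,809.60
Sep 16, 470 sold [LIFO — newest first]: 45 @ $4.80 + 312 @ $4.90 + 113 @ $7.40 = $2,581.00
Total COGS = $2,152.60 + $1,809.60 + $2,581.00 = $6,543.20
Ending inventory: 54 @ $10.10 + 36 @ $9.40 + 270 @ $9.80 + 71 @ $7.40 = $4,055.20
Check: goods available $10,598.40 = COGS $6,543.20 + ending $4,055.20

COGS = $6,543.20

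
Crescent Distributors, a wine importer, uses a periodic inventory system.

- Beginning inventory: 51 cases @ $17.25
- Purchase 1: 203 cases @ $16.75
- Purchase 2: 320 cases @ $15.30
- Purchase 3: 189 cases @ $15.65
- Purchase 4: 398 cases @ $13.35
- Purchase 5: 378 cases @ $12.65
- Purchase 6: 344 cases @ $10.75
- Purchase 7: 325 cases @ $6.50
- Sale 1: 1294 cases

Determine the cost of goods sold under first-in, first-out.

COGS = $19,129.60

Sale 1 (1294) [FIFO — oldest first]: 51 @ $17.25 + 203 @ $16.75 + 320 @ $15.30 + 189 @ $15.65 + 398 @ $13.35 + 133 @ $12.65 = $19,129.60
Ending inventory: 245 @ $12.65 + 344 @ $10.75 + 325 @ $6.50 = $8,909.75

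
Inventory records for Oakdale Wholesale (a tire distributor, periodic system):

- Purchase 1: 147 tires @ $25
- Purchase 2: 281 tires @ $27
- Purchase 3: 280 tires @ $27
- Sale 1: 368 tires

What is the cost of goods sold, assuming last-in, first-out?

COGS = $9,936

Sale 1 (368) [LIFO — newest first]: 280 @ $27 + 88 @ $27 = $9,936
Ending inventory: 147 @ $25 + 193 @ $27 = $8,886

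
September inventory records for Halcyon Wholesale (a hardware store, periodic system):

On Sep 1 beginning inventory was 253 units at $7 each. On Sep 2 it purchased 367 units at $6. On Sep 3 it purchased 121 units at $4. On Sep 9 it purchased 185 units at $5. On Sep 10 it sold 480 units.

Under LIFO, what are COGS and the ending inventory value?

Sep 10, 480 sold [LIFO — newest first]: 185 @ $5 + 121 @ $4 + 174 @ $6 = $2,453
Ending inventory: 253 @ $7 + 193 @ $6 = $2,929

COGS = $2,453; ending inventory = $2,929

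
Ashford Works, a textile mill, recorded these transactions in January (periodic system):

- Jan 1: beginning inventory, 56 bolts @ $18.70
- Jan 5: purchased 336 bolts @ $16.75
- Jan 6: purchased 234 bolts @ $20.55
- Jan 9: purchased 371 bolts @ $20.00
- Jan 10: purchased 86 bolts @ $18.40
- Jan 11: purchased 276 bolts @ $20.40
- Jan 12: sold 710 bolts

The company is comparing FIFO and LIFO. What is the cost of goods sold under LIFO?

COGS = $14,172.80

FIFO COGS: 56 @ $18.70 + 336 @ $16.75 + 234 @ $20.55 + 84 @ $20.00 = $13,163.90
LIFO COGS: 276 @ $20.40 + 86 @ $18.40 + 348 @ $20.00 = $14,172.80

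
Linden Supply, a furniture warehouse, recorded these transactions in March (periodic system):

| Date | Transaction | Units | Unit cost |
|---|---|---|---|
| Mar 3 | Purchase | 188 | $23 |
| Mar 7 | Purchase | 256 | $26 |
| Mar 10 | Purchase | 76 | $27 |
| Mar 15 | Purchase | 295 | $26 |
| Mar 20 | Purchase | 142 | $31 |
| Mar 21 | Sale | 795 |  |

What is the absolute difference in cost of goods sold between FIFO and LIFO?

FIFO COGS: 188 @ $23 + 256 @ $26 + 76 @ $27 + 275 @ $26 = $20,182
LIFO COGS: 142 @ $31 + 295 @ $26 + 76 @ $27 + 256 @ $26 + 26 @ $23 = $21,378
Difference = |$20,182 − $21,378| = $1,196

$1,196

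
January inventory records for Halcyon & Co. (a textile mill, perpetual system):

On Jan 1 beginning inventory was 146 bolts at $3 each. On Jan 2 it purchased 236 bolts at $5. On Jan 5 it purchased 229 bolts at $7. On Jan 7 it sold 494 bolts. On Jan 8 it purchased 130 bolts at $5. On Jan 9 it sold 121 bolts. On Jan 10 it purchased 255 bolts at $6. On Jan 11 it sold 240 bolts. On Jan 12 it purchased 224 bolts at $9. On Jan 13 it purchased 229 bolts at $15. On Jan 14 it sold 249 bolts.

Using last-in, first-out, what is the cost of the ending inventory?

Jan 7, 494 sold [LIFO — newest first]: 229 @ $7 + 236 @ $5 + 29 @ $3 = $2,870
Jan 9, 121 sold [LIFO — newest first]: 121 @ $5 = $605
Jan 11, 240 sold [LIFO — newest first]: 240 @ $6 = $1,440
Jan 14, 249 sold [LIFO — newest first]: 229 @ $15 + 20 @ $9 = $3,615
Total COGS = $2,870 + $605 + $1,440 + $3,615 = $8,530
Ending inventory: 117 @ $3 + 9 @ $5 + 15 @ $6 + 204 @ $9 = $2,322

Ending inventory = $2,322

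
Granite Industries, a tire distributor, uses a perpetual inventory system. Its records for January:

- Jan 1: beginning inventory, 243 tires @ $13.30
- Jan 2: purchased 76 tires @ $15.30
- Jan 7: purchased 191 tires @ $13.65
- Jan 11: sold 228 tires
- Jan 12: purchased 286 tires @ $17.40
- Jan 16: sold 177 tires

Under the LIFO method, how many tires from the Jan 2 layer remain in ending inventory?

Jan 11, 228 sold [LIFO — newest first]: 191 @ $13.65 + 37 @ $15.30 = $3,173.25
Jan 16, 177 sold [LIFO — newest first]: 177 @ $17.40 = $3,079.80
Total COGS = $3,173.25 + $3,079.80 = $6,253.05
Ending inventory: 243 @ $13.30 + 39 @ $15.30 + 109 @ $17.40 = $5,725.20

39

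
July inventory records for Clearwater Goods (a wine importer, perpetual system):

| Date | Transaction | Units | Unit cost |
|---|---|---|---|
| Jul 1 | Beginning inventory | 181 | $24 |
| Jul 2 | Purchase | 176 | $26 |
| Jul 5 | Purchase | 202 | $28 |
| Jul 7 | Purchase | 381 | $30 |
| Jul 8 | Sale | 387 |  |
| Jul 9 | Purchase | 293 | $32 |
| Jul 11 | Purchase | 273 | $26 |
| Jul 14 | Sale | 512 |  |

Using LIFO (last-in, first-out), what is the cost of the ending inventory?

Jul 8, 387 sold [LIFO — newest first]: 381 @ $30 + 6 @ $28 = $11,598
Jul 14, 512 sold [LIFO — newest first]: 273 @ $26 + 239 @ $32 = $14,746
Total COGS = $11,598 + $14,746 = $26,344
Ending inventory: 181 @ $24 + 176 @ $26 + 196 @ $28 + 54 @ $32 = $16,136
Check: goods available $42,480 = COGS $26,344 + ending $16,136

Ending inventory = $16,136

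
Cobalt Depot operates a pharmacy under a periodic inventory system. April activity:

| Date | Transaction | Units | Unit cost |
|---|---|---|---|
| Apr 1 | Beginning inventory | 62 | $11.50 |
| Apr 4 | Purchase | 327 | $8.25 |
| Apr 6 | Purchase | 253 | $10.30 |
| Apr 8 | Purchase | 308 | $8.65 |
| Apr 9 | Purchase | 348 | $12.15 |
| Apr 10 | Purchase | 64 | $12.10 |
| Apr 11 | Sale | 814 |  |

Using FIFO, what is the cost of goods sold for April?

COGS = $7,504.45

Apr 11, 814 sold [FIFO — oldest first]: 62 @ $11.50 + 327 @ $8.25 + 253 @ $10.30 + 172 @ $8.65 = $7,504.45
Ending inventory: 136 @ $8.65 + 348 @ $12.15 + 64 @ $12.10 = $6,179.00
Check: goods available $13,683.45 = COGS $7,504.45 + ending $6,179.00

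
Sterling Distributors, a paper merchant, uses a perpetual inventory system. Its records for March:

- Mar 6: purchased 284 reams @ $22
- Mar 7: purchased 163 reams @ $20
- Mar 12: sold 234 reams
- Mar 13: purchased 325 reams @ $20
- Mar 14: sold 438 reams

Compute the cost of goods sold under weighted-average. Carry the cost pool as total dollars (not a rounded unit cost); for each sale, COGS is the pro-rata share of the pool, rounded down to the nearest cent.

After Mar 6: 284 on hand, pool $6,248.00 (≈ $22.0000 each)
After Mar 7: 447 on hand, pool $9,508.00 (≈ $21.2707 each)
Mar 12, sell 234: 234/447 × $9,508.00 → $4,977.34
After Mar 13: 538 on hand, pool $11,030.66 (≈ $20.5031 each)
Mar 14, sell 438: 438/538 × $11,030.66 → $8,980.35
Total COGS = $4,977.34 + $8,980.35 = $13,957.69
Ending inventory (cost pool remaining) = $2,050.31
Check: goods available $16,008.00 = COGS $13,957.69 + ending $2,050.31

COGS = $13,957.69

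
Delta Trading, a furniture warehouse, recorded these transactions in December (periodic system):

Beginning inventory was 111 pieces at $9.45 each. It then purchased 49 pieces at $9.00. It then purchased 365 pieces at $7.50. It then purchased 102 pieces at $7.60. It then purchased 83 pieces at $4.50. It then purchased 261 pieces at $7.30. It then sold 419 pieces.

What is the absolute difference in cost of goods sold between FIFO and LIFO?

FIFO COGS: 111 @ $9.45 + 49 @ $9.00 + 259 @ $7.50 = $3,432.45
LIFO COGS: 261 @ $7.30 + 83 @ $4.50 + 75 @ $7.60 = $2,848.80
Difference = |$3,432.45 − $2,848.80| = $583.65

$583.65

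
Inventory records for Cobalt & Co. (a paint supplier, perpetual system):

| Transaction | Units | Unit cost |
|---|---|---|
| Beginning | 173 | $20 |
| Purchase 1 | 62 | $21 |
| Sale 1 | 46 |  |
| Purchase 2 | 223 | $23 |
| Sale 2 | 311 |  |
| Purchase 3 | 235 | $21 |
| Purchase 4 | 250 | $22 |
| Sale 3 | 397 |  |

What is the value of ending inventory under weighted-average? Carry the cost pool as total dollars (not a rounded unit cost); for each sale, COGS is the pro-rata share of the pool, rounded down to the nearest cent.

Ending inventory = $4,073.90

After Beginning: 173 on hand, pool $3,460.00 (≈ $20.0000 each)
After Purchase 1: 235 on hand, pool $4,762.00 (≈ $20.2638 each)
Sale 1, sell 46: 46/235 × $4,762.00 → $932.13
After Purchase 2: 412 on hand, pool $8,958.87 (≈ $21.7448 each)
Sale 2, sell 311: 311/412 × $8,958.87 → $6,762.64
After Purchase 3: 336 on hand, pool $7,131.23 (≈ $21.2239 each)
After Purchase 4: 586 on hand, pool $12,631.23 (≈ $21.5550 each)
Sale 3, sell 397: 397/586 × $12,631.23 → $8,557.33
Total COGS = $932.13 + $6,762.64 + $8,557.33 = $16,252.10
Ending inventory (cost pool remaining) = $4,073.90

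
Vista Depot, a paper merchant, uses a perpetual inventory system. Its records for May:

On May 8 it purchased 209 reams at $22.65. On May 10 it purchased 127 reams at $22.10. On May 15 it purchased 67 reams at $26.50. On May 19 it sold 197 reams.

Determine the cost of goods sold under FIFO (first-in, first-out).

May 19, 197 sold [FIFO — oldest first]: 197 @ $22.65 = $4,462.05
Ending inventory: 12 @ $22.65 + 127 @ $22.10 + 67 @ $26.50 = $4,854.00
Check: goods available $9,316.05 = COGS $4,462.05 + ending $4,854.00

COGS = $4,462.05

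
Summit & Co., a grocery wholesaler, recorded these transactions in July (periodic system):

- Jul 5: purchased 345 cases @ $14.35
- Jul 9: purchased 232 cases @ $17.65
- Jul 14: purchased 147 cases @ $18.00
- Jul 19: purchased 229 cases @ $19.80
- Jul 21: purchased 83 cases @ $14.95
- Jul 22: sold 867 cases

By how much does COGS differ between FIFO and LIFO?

FIFO COGS: 345 @ $14.35 + 232 @ $17.65 + 147 @ $18.00 + 143 @ $19.80 = $14,522.95
LIFO COGS: 83 @ $14.95 + 229 @ $19.80 + 147 @ $18.00 + 232 @ $17.65 + 176 @ $14.35 = $15,041.45
Difference = |$14,522.95 − $15,041.45| = $518.50

$518.50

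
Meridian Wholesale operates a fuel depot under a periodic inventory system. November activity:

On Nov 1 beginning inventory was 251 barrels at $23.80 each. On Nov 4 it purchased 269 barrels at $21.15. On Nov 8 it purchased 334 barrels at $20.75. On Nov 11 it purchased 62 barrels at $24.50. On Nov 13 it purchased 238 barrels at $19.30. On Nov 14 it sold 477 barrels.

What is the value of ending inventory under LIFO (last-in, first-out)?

Ending inventory = $14,920.90

Nov 14, 477 sold [LIFO — newest first]: 238 @ $19.30 + 62 @ $24.50 + 177 @ $20.75 = $9,785.15
Ending inventory: 251 @ $23.80 + 269 @ $21.15 + 157 @ $20.75 = $14,920.90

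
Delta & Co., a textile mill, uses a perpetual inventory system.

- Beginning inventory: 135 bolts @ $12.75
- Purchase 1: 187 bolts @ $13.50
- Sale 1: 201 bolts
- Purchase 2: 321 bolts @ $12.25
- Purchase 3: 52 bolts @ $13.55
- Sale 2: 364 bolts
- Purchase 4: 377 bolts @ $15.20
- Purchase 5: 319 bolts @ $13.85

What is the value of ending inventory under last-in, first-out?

Ending inventory = $11,801.55

Sale 1 (201) [LIFO — newest first]: 187 @ $13.50 + 14 @ $12.75 = $2,703.00
Sale 2 (364) [LIFO — newest first]: 52 @ $13.55 + 312 @ $12.25 = $4,526.60
Total COGS = $2,703.00 + $4,526.60 = $7,229.60
Ending inventory: 121 @ $12.75 + 9 @ $12.25 + 377 @ $15.20 + 319 @ $13.85 = $11,801.55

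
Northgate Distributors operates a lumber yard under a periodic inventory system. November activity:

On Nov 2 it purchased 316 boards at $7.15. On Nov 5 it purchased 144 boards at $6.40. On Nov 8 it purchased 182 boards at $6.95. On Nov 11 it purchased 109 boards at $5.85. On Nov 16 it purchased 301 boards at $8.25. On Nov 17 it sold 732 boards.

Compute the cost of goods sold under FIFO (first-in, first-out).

Nov 17, 732 sold [FIFO — oldest first]: 316 @ $7.15 + 144 @ $6.40 + 182 @ $6.95 + 90 @ $5.85 = $4,972.40
Ending inventory: 19 @ $5.85 + 301 @ $8.25 = $2,594.40

COGS = $4,972.40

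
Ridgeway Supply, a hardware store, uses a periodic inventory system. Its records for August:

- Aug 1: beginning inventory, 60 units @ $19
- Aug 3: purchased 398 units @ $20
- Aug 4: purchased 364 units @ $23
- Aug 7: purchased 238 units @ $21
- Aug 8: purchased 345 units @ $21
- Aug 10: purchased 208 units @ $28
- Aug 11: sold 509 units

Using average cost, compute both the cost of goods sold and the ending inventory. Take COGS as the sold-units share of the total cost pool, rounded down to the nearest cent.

Aug 11, sell 509: 509/1613 × $35,539.00 → $11,214.72
Ending inventory (cost pool remaining) = $24,324.28
Check: goods available $35,539.00 = COGS $11,214.72 + ending $24,324.28

COGS = $11,214.72; ending inventory = $24,324.28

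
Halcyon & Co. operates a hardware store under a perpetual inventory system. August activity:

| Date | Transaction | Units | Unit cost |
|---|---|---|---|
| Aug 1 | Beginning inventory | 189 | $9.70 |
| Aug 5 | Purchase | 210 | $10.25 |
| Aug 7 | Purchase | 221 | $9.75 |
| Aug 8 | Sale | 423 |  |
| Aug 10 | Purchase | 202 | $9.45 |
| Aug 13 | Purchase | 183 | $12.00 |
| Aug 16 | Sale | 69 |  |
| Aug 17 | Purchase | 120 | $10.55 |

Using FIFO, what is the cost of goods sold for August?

Aug 8, 423 sold [FIFO — oldest first]: 189 @ $9.70 + 210 @ $10.25 + 24 @ $9.75 = $4,219.80
Aug 16, 69 sold [FIFO — oldest first]: 69 @ $9.75 = $672.75
Total COGS = $4,219.80 + $672.75 = $4,892.55
Ending inventory: 128 @ $9.75 + 202 @ $9.45 + 183 @ $12.00 + 120 @ $10.55 = $6,618.90

COGS = $4,892.55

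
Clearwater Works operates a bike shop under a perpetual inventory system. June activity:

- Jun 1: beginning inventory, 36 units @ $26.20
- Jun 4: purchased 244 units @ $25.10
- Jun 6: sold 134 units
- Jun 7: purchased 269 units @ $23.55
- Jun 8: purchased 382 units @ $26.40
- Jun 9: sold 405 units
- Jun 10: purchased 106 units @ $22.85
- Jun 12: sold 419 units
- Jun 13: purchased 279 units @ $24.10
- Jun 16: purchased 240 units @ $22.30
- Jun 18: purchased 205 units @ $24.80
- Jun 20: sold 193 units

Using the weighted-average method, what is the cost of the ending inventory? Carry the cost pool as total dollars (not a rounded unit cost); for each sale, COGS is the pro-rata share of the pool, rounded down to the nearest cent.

After Jun 1: 36 on hand, pool $943.20 (≈ $26.2000 each)
After Jun 4: 280 on hand, pool $7,067.60 (≈ $25.2414 each)
Jun 6, sell 134: 134/280 × $7,067.60 → $3,382.35
After Jun 7: 415 on hand, pool $10,020.20 (≈ $24.1451 each)
After Jun 8: 797 on hand, pool $20,105.00 (≈ $25.2258 each)
Jun 9, sell 405: 405/797 × $20,105.00 → $10,216.46
After Jun 10: 498 on hand, pool $12,310.64 (≈ $24.7202 each)
Jun 12, sell 419: 419/498 × $12,310.64 → $10,357.74
After Jun 13: 358 on hand, pool $8,676.80 (≈ $24.2369 each)
After Jun 16: 598 on hand, pool $14,028.80 (≈ $23.4595 each)
After Jun 18: 803 on hand, pool $19,112.80 (≈ $23.8017 each)
Jun 20, sell 193: 193/803 × $19,112.80 → $4,593.73
Total COGS = $3,382.35 + $10,216.46 + $10,357.74 + $4,593.73 = $28,550.28
Ending inventory (cost pool remaining) = $14,519.07
Check: goods available $43,069.35 = COGS $28,550.28 + ending $14,519.07

Ending inventory = $14,519.07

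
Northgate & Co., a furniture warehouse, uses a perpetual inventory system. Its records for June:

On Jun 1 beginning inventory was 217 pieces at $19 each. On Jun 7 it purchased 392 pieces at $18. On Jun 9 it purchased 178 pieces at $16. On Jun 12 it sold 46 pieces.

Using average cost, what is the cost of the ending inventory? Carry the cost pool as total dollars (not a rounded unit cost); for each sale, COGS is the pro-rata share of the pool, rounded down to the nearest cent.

Ending inventory = $13,207.13

After Jun 1: 217 on hand, pool $4,123.00 (≈ $19.0000 each)
After Jun 7: 609 on hand, pool $11,179.00 (≈ $18.3563 each)
After Jun 9: 787 on hand, pool $14,027.00 (≈ $17.8234 each)
Jun 12, sell 46: 46/787 × $14,027.00 → $819.87
Ending inventory (cost pool remaining) = $13,207.13
Check: goods available $14,027.00 = COGS $819.87 + ending $13,207.13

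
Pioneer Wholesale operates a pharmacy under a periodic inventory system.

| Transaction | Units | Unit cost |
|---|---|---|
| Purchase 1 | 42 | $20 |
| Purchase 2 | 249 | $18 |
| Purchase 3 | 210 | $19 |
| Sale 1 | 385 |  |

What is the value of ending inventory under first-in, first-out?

Sale 1 (385) [FIFO — oldest first]: 42 @ $20 + 249 @ $18 + 94 @ $19 = $7,108
Ending inventory: 116 @ $19 = $2,204

Ending inventory = $2,204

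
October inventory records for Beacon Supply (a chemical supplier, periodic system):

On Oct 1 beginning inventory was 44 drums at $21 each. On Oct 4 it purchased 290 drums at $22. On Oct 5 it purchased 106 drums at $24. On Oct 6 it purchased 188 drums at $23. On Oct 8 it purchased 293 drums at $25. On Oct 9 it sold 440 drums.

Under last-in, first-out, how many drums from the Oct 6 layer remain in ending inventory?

41

Oct 9, 440 sold [LIFO — newest first]: 293 @ $25 + 147 @ $23 = $10,706
Ending inventory: 44 @ $21 + 290 @ $22 + 106 @ $24 + 41 @ $23 = $10,791
Check: goods available $21,497 = COGS $10,706 + ending $10,791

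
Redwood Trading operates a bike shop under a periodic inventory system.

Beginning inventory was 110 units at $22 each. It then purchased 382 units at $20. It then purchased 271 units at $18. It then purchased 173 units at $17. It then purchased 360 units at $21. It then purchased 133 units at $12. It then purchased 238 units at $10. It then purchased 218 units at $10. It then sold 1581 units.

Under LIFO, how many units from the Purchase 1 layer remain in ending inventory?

194

Sale 1 (1581) [LIFO — newest first]: 218 @ $10 + 238 @ $10 + 133 @ $12 + 360 @ $21 + 173 @ $17 + 271 @ $18 + 188 @ $20 = $25,295
Ending inventory: 110 @ $22 + 194 @ $20 = $6,300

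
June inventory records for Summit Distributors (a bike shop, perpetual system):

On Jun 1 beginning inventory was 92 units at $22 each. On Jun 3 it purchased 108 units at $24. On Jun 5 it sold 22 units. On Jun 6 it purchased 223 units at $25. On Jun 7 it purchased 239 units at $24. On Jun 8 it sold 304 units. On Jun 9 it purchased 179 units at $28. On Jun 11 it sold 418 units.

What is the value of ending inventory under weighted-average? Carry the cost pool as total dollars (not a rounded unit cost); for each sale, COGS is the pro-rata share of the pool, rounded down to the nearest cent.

Ending inventory = $2,468.72

After Jun 1: 92 on hand, pool $2,024.00 (≈ $22.0000 each)
After Jun 3: 200 on hand, pool $4,616.00 (≈ $23.0800 each)
Jun 5, sell 22: 22/200 × $4,616.00 → $507.76
After Jun 6: 401 on hand, pool $9,683.24 (≈ $24.1477 each)
After Jun 7: 640 on hand, pool $15,419.24 (≈ $24.0926 each)
Jun 8, sell 304: 304/640 × $15,419.24 → $7,324.13
After Jun 9: 515 on hand, pool $13,107.11 (≈ $25.4507 each)
Jun 11, sell 418: 418/515 × $13,107.11 → $10,638.39
Total COGS = $507.76 + $7,324.13 + $10,638.39 = $18,470.28
Ending inventory (cost pool remaining) = $2,468.72
Check: goods available $20,939.00 = COGS $18,470.28 + ending $2,468.72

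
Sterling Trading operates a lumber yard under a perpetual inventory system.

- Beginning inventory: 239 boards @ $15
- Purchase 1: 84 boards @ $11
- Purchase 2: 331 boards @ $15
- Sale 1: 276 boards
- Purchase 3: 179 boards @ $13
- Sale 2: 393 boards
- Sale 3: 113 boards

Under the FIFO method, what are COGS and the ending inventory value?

COGS = $11,138; ending inventory = $663

Sale 1 (276) [FIFO — oldest first]: 239 @ $15 + 37 @ $11 = $3,992
Sale 2 (393) [FIFO — oldest first]: 47 @ $11 + 331 @ $15 + 15 @ $13 = $5,677
Sale 3 (113) [FIFO — oldest first]: 113 @ $13 = $1,469
Total COGS = $3,992 + $5,677 + $1,469 = $11,138
Ending inventory: 51 @ $13 = $663
Check: goods available $11,801 = COGS $11,138 + ending $663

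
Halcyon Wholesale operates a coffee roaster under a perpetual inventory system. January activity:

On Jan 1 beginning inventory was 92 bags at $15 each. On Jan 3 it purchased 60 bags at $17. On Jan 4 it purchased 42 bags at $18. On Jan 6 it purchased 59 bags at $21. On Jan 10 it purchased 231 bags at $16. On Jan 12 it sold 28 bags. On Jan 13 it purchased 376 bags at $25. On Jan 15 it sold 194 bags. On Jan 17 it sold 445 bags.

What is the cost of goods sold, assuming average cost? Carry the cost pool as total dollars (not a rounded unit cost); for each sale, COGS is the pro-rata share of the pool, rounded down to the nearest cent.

COGS = $13,542.16

After Jan 1: 92 on hand, pool $1,380.00 (≈ $15.0000 each)
After Jan 3: 152 on hand, pool $2,400.00 (≈ $15.7895 each)
After Jan 4: 194 on hand, pool $3,156.00 (≈ $16.2680 each)
After Jan 6: 253 on hand, pool $4,395.00 (≈ $17.3715 each)
After Jan 10: 484 on hand, pool $8,091.00 (≈ $16.7169 each)
Jan 12, sell 28: 28/484 × $8,091.00 → $468.07
After Jan 13: 832 on hand, pool $17,022.93 (≈ $20.4603 each)
Jan 15, sell 194: 194/832 × $17,022.93 → $3,969.28
Jan 17, sell 445: 445/638 × $13,053.65 → $9,104.81
Total COGS = $468.07 + $3,969.28 + $9,104.81 = $13,542.16
Ending inventory (cost pool remaining) = $3,948.84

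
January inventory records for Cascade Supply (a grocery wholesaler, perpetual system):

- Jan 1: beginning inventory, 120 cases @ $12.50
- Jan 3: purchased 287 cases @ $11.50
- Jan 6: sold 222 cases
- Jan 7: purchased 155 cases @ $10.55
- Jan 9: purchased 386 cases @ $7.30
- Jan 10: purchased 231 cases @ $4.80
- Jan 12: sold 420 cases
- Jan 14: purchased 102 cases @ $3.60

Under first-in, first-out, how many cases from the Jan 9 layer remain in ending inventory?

306

Jan 6, 222 sold [FIFO — oldest first]: 120 @ $12.50 + 102 @ $11.50 = $2,673.00
Jan 12, 420 sold [FIFO — oldest first]: 185 @ $11.50 + 155 @ $10.55 + 80 @ $7.30 = $4,346.75
Total COGS = $2,673.00 + $4,346.75 = $7,019.75
Ending inventory: 306 @ $7.30 + 231 @ $4.80 + 102 @ $3.60 = $3,709.80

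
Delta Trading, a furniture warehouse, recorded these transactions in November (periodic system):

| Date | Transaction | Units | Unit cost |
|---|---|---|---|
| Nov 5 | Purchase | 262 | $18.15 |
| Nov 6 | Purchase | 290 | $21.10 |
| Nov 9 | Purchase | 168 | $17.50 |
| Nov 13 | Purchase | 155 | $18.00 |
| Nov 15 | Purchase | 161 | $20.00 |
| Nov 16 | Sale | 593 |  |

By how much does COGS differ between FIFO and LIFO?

$341.90

FIFO COGS: 262 @ $18.15 + 290 @ $21.10 + 41 @ $17.50 = $11,591.80
LIFO COGS: 161 @ $20.00 + 155 @ $18.00 + 168 @ $17.50 + 109 @ $21.10 = $11,249.90
Difference = |$11,591.80 − $11,249.90| = $341.90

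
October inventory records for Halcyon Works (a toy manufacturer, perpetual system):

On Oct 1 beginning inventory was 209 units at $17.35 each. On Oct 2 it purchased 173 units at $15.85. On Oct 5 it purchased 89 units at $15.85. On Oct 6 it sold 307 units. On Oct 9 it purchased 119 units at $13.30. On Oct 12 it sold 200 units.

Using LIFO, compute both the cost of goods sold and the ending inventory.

COGS = $7,921.50; ending inventory = $1,440.05

Oct 6, 307 sold [LIFO — newest first]: 89 @ $15.85 + 173 @ $15.85 + 45 @ $17.35 = $4,933.45
Oct 12, 200 sold [LIFO — newest first]: 119 @ $13.30 + 81 @ $17.35 = $2,988.05
Total COGS = $4,933.45 + $2,988.05 = $7,921.50
Ending inventory: 83 @ $17.35 = $1,440.05
Check: goods available $9,361.55 = COGS $7,921.50 + ending $1,440.05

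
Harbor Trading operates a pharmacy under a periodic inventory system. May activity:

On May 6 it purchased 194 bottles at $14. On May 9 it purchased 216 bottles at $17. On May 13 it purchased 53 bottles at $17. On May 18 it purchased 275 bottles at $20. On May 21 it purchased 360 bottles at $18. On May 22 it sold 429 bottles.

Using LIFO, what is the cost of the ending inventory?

May 22, 429 sold [LIFO — newest first]: 360 @ $18 + 69 @ $20 = $7,860
Ending inventory: 194 @ $14 + 216 @ $17 + 53 @ $17 + 206 @ $20 = $11,409
Check: goods available $19,269 = COGS $7,860 + ending $11,409

Ending inventory = $11,409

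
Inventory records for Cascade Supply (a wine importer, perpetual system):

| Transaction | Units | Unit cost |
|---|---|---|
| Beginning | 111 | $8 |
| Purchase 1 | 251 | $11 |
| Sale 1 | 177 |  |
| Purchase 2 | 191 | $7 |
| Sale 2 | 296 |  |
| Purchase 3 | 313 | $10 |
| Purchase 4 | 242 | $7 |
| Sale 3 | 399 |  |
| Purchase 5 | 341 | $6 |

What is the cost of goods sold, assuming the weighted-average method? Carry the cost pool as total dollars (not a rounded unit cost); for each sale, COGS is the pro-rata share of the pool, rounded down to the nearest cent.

After Beginning: 111 on hand, pool $888.00 (≈ $8.0000 each)
After Purchase 1: 362 on hand, pool $3,649.00 (≈ $10.0801 each)
Sale 1, sell 177: 177/362 × $3,649.00 → $1,784.17
After Purchase 2: 376 on hand, pool $3,201.83 (≈ $8.5155 each)
Sale 2, sell 296: 296/376 × $3,201.83 → $2,520.58
After Purchase 3: 393 on hand, pool $3,811.25 (≈ $9.6978 each)
After Purchase 4: 635 on hand, pool $5,505.25 (≈ $8.6697 each)
Sale 3, sell 399: 399/635 × $5,505.25 → $3,459.20
After Purchase 5: 577 on hand, pool $4,092.05 (≈ $7.0919 each)
Total COGS = $1,784.17 + $2,520.58 + $3,459.20 = $7,763.95
Ending inventory (cost pool remaining) = $4,092.05

COGS = $7,763.95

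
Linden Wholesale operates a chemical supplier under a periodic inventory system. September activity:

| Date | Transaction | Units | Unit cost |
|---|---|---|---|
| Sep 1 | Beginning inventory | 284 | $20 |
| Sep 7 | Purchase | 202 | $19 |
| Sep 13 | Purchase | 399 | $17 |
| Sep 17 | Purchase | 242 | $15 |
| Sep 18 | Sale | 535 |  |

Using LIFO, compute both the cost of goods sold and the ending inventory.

COGS = $8,611; ending inventory = $11,320

Sep 18, 535 sold [LIFO — newest first]: 242 @ $15 + 293 @ $17 = $8,611
Ending inventory: 284 @ $20 + 202 @ $19 + 106 @ $17 = $11,320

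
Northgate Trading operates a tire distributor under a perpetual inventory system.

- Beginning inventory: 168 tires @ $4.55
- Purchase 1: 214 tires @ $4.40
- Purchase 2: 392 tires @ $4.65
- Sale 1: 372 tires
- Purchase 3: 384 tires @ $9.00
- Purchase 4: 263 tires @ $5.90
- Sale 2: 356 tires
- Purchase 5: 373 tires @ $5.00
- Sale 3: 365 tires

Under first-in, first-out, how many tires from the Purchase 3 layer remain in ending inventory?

65

Sale 1 (372) [FIFO — oldest first]: 168 @ $4.55 + 204 @ $4.40 = $1,662.00
Sale 2 (356) [FIFO — oldest first]: 10 @ $4.40 + 346 @ $4.65 = $1,652.90
Sale 3 (365) [FIFO — oldest first]: 46 @ $4.65 + 319 @ $9.00 = $3,084.90
Total COGS = $1,662.00 + $1,652.90 + $3,084.90 = $6,399.80
Ending inventory: 65 @ $9.00 + 263 @ $5.90 + 373 @ $5.00 = $4,001.70
Check: goods available $10,401.50 = COGS $6,399.80 + ending $4,001.70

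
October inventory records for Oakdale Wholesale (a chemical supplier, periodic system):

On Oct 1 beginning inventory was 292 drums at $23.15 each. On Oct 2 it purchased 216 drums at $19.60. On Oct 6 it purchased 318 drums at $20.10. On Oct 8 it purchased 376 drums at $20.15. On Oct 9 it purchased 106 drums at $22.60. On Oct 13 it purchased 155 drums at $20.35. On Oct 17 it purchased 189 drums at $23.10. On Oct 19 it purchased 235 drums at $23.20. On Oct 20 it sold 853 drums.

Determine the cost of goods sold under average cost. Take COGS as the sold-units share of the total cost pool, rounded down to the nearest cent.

COGS = $18,230.49

Oct 20, sell 853: 853/1887 × $40,329.35 → $18,230.49
Ending inventory (cost pool remaining) = $22,098.86
Check: goods available $40,329.35 = COGS $18,230.49 + ending $22,098.86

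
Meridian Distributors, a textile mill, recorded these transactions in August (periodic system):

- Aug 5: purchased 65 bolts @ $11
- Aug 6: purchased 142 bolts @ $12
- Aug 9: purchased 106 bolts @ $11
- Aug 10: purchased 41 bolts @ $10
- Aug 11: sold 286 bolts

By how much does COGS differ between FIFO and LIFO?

$44

FIFO COGS: 65 @ $11 + 142 @ $12 + 79 @ $11 = $3,288
LIFO COGS: 41 @ $10 + 106 @ $11 + 139 @ $12 = $3,244
Difference = |$3,288 − $3,244| = $44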